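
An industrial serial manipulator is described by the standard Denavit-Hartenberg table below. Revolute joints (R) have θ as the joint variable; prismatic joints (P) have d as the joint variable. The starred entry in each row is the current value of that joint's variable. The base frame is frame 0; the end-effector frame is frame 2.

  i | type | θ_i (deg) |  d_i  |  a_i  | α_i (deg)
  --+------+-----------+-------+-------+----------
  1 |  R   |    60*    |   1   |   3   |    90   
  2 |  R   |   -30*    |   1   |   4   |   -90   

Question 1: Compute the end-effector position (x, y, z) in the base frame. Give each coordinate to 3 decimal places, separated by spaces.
4.098 5.098 -1.000

after link 1: o_1 = (1.5000, 2.5981, 1.0000)
after link 2: o_2 = (4.0981, 5.0981, -1.0000)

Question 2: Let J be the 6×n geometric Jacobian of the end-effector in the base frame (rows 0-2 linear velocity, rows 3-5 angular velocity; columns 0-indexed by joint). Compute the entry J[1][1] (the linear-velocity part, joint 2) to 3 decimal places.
1.732

axis z_1 = (0.8660,-0.5000,0.0000); lever o_n−o_1 = (2.5981,2.5000,-2.0000)
cross product → J_v[:, 1] = (1.0000,1.7321,3.4641)
J_ω[:, 1] = z_1
entry J[1][1] = 1.7321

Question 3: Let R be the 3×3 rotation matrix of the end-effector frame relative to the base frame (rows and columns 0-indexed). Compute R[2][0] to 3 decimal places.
-0.500

End-effector x-axis (col 0 of R) = (0.4330,0.7500,-0.5000)
R[2][0] = -0.5000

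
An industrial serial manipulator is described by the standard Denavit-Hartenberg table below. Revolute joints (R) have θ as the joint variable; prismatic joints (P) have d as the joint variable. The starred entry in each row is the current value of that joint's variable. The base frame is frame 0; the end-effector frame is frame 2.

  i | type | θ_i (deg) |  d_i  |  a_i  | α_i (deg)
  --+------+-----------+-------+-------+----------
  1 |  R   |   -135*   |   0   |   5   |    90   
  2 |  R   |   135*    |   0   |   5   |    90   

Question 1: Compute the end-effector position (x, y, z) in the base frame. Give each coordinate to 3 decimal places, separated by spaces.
-1.036 -1.036 3.536

after link 1: o_1 = (-3.5355, -3.5355, 0.0000)
after link 2: o_2 = (-1.0355, -1.0355, 3.5355)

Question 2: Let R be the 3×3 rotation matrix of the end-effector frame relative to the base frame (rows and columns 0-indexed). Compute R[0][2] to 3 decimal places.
End-effector z-axis (col 2 of R) = (-0.5000,-0.5000,0.7071)
R[0][2] = -0.5000

-0.500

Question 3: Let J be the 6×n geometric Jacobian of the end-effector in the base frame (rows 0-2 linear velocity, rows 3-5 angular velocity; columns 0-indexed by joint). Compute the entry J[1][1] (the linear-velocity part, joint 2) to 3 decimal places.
axis z_1 = (-0.7071,0.7071,0.0000); lever o_n−o_1 = (2.5000,2.5000,3.5355)
cross product → J_v[:, 1] = (2.5000,2.5000,-3.5355)
J_ω[:, 1] = z_1
entry J[1][1] = 2.5000

2.500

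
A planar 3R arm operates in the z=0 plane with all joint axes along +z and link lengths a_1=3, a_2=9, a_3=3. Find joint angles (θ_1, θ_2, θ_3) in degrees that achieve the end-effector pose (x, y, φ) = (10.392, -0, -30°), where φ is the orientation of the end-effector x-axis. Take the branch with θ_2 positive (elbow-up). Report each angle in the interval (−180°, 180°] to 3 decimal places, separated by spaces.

-90.006 120.006 -60.000

wrist centre = target − a_3·(cos φ, sin φ) = (7.7939, 1.5000)
cos θ_2 = (62.9952−3²−9²)/(2·3·9) = -0.5001; θ_2 = 120.0058° (elbow-up)
β = atan2(1.5000,7.7939) = 10.8938°; ψ = atan2(7.7938,-1.5008) = 100.8996°
θ_1 = β − ψ = -90.0058°
θ_3 = φ − θ_1 − θ_2 = -60.0000° (wrapped to (-180°,180°])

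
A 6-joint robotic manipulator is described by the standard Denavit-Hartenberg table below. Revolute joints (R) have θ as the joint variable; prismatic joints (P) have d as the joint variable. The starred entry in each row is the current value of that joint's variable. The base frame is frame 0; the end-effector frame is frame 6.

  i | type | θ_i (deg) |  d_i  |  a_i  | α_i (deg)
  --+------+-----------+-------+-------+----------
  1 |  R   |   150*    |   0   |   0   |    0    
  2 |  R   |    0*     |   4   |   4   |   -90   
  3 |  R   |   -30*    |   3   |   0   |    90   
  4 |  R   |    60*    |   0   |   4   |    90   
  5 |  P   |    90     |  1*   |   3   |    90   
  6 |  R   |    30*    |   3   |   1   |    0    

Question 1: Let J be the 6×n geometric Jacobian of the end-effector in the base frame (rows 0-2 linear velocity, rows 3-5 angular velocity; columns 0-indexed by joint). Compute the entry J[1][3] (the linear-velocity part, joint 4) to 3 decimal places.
axis z_3 = (0.4330,-0.2500,0.8660); lever o_n−o_3 = (-4.5813,-3.4889,5.7476)
cross product → J_v[:, 3] = (1.5846,-6.4563,-2.6561)
J_ω[:, 3] = z_3
entry J[1][3] = -6.4563

-6.456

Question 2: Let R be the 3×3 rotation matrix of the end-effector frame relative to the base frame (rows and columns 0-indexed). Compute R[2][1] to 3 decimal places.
-0.058

End-effector y-axis (col 1 of R) = (-0.5625,0.8248,-0.0580)
R[2][1] = -0.0580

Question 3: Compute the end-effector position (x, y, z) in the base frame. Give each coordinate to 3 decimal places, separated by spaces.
-9.545 -4.087 9.748

after link 1: o_1 = (0.0000, 0.0000, 0.0000)
after link 2: o_2 = (-3.4641, 2.0000, 4.0000)
after link 3: o_3 = (-4.9641, -0.5981, 4.0000)
after link 4: o_4 = (-8.1962, -2.7321, 5.0000)
after link 5: o_5 = (-7.2966, -2.6740, 8.0311)
after link 6: o_6 = (-9.5454, -4.0870, 9.7476)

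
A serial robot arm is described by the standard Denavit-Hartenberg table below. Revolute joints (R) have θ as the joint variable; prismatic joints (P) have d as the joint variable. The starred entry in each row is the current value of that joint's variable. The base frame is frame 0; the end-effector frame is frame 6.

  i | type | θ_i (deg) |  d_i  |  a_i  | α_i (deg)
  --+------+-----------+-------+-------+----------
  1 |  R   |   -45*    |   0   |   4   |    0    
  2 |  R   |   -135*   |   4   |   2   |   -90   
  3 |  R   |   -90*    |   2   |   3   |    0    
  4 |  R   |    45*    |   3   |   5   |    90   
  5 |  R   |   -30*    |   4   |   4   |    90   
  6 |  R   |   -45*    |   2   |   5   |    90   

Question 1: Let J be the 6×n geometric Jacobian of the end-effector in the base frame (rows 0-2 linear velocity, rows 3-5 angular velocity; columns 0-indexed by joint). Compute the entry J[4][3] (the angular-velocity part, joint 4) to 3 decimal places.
axis z_3 = (0.0000,-1.0000,0.0000); lever o_n−o_3 = (-7.1146,2.4998,7.7714)
cross product → J_v[:, 3] = (-7.7714,-0.0000,-7.1146)
J_ω[:, 3] = z_3
entry J[4][3] = -1.0000

-1.000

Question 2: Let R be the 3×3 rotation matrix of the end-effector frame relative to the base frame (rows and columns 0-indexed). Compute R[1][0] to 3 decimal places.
0.354

End-effector x-axis (col 0 of R) = (-0.9330,0.3536,-0.0670)
R[1][0] = 0.3536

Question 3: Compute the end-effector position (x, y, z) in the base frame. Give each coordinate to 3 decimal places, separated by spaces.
after link 1: o_1 = (2.8284, -2.8284, 0.0000)
after link 2: o_2 = (0.8284, -2.8284, 4.0000)
after link 3: o_3 = (0.8284, -4.8284, 7.0000)
after link 4: o_4 = (-2.7071, -7.8284, 10.5355)
after link 5: o_5 = (-2.3282, -5.8284, 15.8135)
after link 6: o_6 = (-6.2861, -2.3286, 14.7714)

-6.286 -2.329 14.771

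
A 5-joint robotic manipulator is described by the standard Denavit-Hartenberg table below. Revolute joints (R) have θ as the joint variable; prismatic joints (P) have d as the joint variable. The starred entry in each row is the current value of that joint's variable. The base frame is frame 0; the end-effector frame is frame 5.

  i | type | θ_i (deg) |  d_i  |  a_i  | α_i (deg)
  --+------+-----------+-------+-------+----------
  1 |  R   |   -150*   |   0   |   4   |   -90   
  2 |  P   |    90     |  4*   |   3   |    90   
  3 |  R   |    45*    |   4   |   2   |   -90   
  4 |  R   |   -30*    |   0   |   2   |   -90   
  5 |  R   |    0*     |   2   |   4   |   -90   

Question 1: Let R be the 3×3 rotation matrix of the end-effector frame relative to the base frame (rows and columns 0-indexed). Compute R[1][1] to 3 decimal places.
-0.127

End-effector y-axis (col 1 of R) = (-0.9268,-0.1268,0.3536)
R[1][1] = -0.1268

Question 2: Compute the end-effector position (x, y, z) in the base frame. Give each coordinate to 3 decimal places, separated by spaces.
-3.129 -13.117 -8.796

after link 1: o_1 = (-3.4641, -2.0000, 0.0000)
after link 2: o_2 = (-1.4641, -5.4641, -3.0000)
after link 3: o_3 = (-4.2211, -8.6888, -4.4142)
after link 4: o_4 = (-4.4747, -10.2495, -5.6390)
after link 5: o_5 = (-3.1285, -13.1172, -8.7956)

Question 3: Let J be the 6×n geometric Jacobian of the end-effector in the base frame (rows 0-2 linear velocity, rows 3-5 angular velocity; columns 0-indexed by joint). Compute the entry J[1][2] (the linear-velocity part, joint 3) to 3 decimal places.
-5.019

axis z_2 = (-0.8660,-0.5000,0.0000); lever o_n−o_2 = (-1.6644,-7.6531,-5.7956)
cross product → J_v[:, 2] = (2.8978,-5.0191,5.7956)
J_ω[:, 2] = z_2
entry J[1][2] = -5.0191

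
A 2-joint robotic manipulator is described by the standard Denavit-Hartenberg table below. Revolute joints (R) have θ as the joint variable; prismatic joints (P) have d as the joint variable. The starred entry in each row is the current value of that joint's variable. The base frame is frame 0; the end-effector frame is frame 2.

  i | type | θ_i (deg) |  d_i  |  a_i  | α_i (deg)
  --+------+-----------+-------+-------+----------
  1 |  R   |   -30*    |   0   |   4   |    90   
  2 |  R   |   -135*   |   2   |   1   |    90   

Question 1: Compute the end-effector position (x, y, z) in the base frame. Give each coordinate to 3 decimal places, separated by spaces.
1.852 -3.378 -0.707

after link 1: o_1 = (3.4641, -2.0000, 0.0000)
after link 2: o_2 = (1.8517, -3.3785, -0.7071)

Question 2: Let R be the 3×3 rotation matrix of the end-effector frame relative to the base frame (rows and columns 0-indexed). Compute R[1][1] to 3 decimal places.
End-effector y-axis (col 1 of R) = (-0.5000,-0.8660,0.0000)
R[1][1] = -0.8660

-0.866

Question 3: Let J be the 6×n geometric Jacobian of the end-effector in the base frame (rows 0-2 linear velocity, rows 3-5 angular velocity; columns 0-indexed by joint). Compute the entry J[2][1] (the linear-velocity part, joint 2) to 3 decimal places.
-0.707

axis z_1 = (-0.5000,-0.8660,0.0000); lever o_n−o_1 = (-1.6124,-1.3785,-0.7071)
cross product → J_v[:, 1] = (0.6124,-0.3536,-0.7071)
J_ω[:, 1] = z_1
entry J[2][1] = -0.7071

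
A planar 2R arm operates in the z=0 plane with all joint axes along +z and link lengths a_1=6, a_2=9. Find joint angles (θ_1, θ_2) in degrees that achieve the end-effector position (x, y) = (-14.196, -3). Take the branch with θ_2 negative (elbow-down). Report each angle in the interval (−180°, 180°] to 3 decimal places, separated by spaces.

cos θ_2 = (210.5264−6²−9²)/(2·6·9) = 0.8660; θ_2 = -30.0046° (elbow-down)
β = atan2(-3.0000,-14.1960) = -168.0674°; ψ = atan2(-4.5006,13.7939) = -18.0703°
θ_1 = β − ψ = -149.9971°

-149.997 -30.005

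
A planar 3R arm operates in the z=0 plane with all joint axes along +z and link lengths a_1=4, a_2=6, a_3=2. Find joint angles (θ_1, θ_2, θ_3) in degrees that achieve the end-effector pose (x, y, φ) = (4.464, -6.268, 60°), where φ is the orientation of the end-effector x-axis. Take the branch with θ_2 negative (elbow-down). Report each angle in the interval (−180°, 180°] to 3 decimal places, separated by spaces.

wrist centre = target − a_3·(cos φ, sin φ) = (3.4640, -8.0001)
cos θ_2 = (76.0001−4²−6²)/(2·4·6) = 0.5000; θ_2 = -59.9998° (elbow-down)
β = atan2(-8.0001,3.4640) = -66.5875°; ψ = atan2(-5.1961,7.0000) = -36.5867°
θ_1 = β − ψ = -30.0008°
θ_3 = φ − θ_1 − θ_2 = 150.0007° (wrapped to (-180°,180°])

-30.001 -60.000 150.001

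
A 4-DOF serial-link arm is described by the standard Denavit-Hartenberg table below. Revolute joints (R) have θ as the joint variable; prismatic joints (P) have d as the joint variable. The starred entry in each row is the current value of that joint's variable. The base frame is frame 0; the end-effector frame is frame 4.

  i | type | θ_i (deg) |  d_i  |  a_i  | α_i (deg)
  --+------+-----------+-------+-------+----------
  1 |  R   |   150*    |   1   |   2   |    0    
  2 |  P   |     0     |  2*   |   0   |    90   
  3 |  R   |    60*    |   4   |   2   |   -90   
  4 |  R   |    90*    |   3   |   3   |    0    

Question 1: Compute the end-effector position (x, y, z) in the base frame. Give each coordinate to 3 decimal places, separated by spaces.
0.152 1.067 6.232

after link 1: o_1 = (-1.7321, 1.0000, 1.0000)
after link 2: o_2 = (-1.7321, 1.0000, 3.0000)
after link 3: o_3 = (-0.5981, 4.9641, 4.7321)
after link 4: o_4 = (0.1519, 1.0670, 6.2321)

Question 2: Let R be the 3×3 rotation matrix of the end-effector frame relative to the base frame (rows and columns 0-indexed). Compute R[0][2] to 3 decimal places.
End-effector z-axis (col 2 of R) = (0.7500,-0.4330,0.5000)
R[0][2] = 0.7500

0.750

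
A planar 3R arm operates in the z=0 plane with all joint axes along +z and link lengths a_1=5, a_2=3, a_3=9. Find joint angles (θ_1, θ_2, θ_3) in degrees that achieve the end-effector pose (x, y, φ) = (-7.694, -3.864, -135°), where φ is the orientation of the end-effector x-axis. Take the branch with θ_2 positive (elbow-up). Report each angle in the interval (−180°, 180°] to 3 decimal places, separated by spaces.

86.030 150.002 -11.032

wrist centre = target − a_3·(cos φ, sin φ) = (-1.3300, 2.5000)
cos θ_2 = (8.0188−5²−3²)/(2·5·3) = -0.8660; θ_2 = 150.0016° (elbow-up)
β = atan2(2.5000,-1.3300) = 118.0140°; ψ = atan2(1.4999,2.4019) = 31.9839°
θ_1 = β − ψ = 86.0301°
θ_3 = φ − θ_1 − θ_2 = -11.0317° (wrapped to (-180°,180°])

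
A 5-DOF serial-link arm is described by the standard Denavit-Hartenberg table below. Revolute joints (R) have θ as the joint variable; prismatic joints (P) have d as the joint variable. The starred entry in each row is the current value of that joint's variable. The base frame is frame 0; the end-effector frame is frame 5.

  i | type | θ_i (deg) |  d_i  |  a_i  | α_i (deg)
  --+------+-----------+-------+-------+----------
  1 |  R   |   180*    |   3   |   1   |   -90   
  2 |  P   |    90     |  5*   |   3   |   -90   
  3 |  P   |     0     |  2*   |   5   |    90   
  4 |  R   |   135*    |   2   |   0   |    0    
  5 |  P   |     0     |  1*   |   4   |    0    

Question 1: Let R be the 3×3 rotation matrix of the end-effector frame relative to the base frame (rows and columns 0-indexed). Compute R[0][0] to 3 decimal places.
End-effector x-axis (col 0 of R) = (0.7071,-0.0000,0.7071)
R[0][0] = 0.7071

0.707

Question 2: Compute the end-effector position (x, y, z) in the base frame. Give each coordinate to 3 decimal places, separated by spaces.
after link 1: o_1 = (-1.0000, 0.0000, 3.0000)
after link 2: o_2 = (-1.0000, -5.0000, 0.0000)
after link 3: o_3 = (1.0000, -5.0000, -5.0000)
after link 4: o_4 = (1.0000, -7.0000, -5.0000)
after link 5: o_5 = (3.8284, -8.0000, -2.1716)

3.828 -8.000 -2.172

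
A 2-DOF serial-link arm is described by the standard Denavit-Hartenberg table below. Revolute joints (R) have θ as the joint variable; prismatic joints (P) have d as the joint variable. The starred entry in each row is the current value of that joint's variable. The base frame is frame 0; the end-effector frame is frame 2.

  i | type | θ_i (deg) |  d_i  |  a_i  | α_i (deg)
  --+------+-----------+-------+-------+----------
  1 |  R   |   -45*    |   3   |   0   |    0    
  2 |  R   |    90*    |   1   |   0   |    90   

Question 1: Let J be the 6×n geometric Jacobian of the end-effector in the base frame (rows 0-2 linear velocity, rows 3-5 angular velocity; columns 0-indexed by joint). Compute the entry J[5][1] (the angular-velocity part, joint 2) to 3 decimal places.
axis z_1 = (0.0000,0.0000,1.0000); lever o_n−o_1 = (0.0000,0.0000,1.0000)
cross product → J_v[:, 1] = (0.0000,0.0000,0.0000)
J_ω[:, 1] = z_1
entry J[5][1] = 1.0000

1.000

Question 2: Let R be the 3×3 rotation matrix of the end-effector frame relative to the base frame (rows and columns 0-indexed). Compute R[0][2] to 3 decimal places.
End-effector z-axis (col 2 of R) = (0.7071,-0.7071,0.0000)
R[0][2] = 0.7071

0.707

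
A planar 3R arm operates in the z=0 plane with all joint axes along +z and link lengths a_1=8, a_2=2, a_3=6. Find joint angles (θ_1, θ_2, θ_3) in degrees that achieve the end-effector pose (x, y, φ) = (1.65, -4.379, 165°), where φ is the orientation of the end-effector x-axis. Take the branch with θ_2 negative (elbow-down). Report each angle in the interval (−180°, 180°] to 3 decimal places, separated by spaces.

-30.000 -45.009 -119.991

wrist centre = target − a_3·(cos φ, sin φ) = (7.4456, -5.9319)
cos θ_2 = (90.6239−8²−2²)/(2·8·2) = 0.7070; θ_2 = -45.0089° (elbow-down)
β = atan2(-5.9319,7.4456) = -38.5445°; ψ = atan2(-1.4144,9.4140) = -8.5447°
θ_1 = β − ψ = -29.9999°
θ_3 = φ − θ_1 − θ_2 = -119.9912° (wrapped to (-180°,180°])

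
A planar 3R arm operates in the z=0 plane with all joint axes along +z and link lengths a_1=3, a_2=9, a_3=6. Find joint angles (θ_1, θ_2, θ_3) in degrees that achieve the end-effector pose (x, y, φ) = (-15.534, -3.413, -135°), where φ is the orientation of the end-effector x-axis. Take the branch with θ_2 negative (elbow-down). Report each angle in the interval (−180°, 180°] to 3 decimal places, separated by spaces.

wrist centre = target − a_3·(cos φ, sin φ) = (-11.2914, 0.8296)
cos θ_2 = (128.1831−3²−9²)/(2·3·9) = 0.7071; θ_2 = -45.0010° (elbow-down)
β = atan2(0.8296,-11.2914) = 175.7977°; ψ = atan2(-6.3641,9.3638) = -34.2017°
θ_1 = β − ψ = 209.9994°
θ_3 = φ − θ_1 − θ_2 = 60.0016° (wrapped to (-180°,180°])

-150.001 -45.001 60.002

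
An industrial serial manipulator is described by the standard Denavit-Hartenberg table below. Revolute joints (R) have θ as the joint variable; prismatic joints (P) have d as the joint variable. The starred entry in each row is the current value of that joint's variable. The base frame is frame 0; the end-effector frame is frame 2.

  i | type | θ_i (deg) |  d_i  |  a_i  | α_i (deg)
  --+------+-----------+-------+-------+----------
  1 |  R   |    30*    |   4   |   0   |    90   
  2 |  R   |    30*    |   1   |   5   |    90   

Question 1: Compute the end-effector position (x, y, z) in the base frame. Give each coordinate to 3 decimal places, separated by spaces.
after link 1: o_1 = (0.0000, 0.0000, 4.0000)
after link 2: o_2 = (4.2500, 1.2990, 6.5000)

4.250 1.299 6.500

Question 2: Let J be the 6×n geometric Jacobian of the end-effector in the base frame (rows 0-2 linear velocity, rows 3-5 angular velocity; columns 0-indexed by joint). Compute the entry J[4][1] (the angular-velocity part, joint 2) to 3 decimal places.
axis z_1 = (0.5000,-0.8660,0.0000); lever o_n−o_1 = (4.2500,1.2990,2.5000)
cross product → J_v[:, 1] = (-2.1651,-1.2500,4.3301)
J_ω[:, 1] = z_1
entry J[4][1] = -0.8660

-0.866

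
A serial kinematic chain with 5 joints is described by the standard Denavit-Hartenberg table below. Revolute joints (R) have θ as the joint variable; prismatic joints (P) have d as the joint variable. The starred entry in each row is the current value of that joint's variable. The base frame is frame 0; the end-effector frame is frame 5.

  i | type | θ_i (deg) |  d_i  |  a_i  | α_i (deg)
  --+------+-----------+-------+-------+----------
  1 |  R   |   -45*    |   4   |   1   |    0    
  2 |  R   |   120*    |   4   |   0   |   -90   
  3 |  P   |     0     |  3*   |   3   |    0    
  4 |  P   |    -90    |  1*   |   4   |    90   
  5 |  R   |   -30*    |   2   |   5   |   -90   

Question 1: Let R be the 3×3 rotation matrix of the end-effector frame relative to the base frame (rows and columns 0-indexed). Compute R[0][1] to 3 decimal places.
0.259

End-effector y-axis (col 1 of R) = (0.2588,0.9659,-0.0000)
R[0][1] = 0.2588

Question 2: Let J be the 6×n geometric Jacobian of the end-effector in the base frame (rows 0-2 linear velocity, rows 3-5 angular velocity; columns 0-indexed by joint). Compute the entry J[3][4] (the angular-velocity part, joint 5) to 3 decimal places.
axis z_4 = (-0.2588,-0.9659,0.0000); lever o_n−o_4 = (1.8972,-2.5789,4.3301)
cross product → J_v[:, 4] = (-4.1826,1.1207,2.5000)
J_ω[:, 4] = z_4
entry J[3][4] = -0.2588

-0.259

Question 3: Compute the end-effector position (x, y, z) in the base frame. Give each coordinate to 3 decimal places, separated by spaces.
-0.483 0.647 16.330

after link 1: o_1 = (0.7071, -0.7071, 4.0000)
after link 2: o_2 = (0.7071, -0.7071, 8.0000)
after link 3: o_3 = (-1.4142, 2.9671, 8.0000)
after link 4: o_4 = (-2.3801, 3.2259, 12.0000)
after link 5: o_5 = (-0.4830, 0.6470, 16.3301)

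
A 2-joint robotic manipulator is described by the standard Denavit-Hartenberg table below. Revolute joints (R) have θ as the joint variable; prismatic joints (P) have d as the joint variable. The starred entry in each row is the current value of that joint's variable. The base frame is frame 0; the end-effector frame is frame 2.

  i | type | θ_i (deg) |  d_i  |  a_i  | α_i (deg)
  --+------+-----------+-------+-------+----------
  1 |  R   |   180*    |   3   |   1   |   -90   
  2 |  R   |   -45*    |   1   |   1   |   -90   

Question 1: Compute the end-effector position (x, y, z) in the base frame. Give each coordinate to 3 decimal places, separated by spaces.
after link 1: o_1 = (-1.0000, 0.0000, 3.0000)
after link 2: o_2 = (-1.7071, -1.0000, 3.7071)

-1.707 -1.000 3.707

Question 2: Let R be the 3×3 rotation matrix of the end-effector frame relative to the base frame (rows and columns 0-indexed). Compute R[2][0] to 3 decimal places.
End-effector x-axis (col 0 of R) = (-0.7071,0.0000,0.7071)
R[2][0] = 0.7071

0.707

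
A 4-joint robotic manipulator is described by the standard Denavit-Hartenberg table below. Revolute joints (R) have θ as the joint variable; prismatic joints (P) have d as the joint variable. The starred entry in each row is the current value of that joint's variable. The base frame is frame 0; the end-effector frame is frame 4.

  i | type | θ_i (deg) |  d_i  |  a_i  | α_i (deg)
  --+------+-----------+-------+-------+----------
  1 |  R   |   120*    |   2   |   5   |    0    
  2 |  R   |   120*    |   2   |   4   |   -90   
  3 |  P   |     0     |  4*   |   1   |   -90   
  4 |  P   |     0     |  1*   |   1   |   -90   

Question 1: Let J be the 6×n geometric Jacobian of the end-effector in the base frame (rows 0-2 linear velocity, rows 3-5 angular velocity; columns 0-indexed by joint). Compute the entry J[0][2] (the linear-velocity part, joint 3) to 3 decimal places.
0.866

prismatic axis z_2 = (0.8660,-0.5000,0.0000)
J_v[:, 2] = z_2; J_ω[:, 2] = (0,0,0)
entry J[0][2] = 0.8660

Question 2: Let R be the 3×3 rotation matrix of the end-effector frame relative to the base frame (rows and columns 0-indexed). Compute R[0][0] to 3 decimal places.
-0.500

End-effector x-axis (col 0 of R) = (-0.5000,-0.8660,0.0000)
R[0][0] = -0.5000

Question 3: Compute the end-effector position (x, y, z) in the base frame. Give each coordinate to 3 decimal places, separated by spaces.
after link 1: o_1 = (-2.5000, 4.3301, 2.0000)
after link 2: o_2 = (-4.5000, 0.8660, 4.0000)
after link 3: o_3 = (-1.5359, -2.0000, 4.0000)
after link 4: o_4 = (-2.0359, -2.8660, 3.0000)

-2.036 -2.866 3.000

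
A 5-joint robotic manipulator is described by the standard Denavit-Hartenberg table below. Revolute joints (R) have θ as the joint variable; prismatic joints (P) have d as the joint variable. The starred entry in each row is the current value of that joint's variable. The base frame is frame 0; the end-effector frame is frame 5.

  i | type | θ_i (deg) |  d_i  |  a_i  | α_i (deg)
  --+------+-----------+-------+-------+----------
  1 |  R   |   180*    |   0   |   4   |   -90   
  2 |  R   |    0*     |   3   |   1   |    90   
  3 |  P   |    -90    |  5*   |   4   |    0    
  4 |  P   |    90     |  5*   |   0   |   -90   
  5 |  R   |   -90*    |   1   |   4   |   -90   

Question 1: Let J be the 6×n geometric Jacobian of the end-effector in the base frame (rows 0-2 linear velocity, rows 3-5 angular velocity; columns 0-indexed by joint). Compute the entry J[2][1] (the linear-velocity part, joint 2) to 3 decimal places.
-1.000

axis z_1 = (-0.0000,-1.0000,0.0000); lever o_n−o_1 = (-1.0000,0.0000,14.0000)
cross product → J_v[:, 1] = (-14.0000,0.0000,-1.0000)
J_ω[:, 1] = z_1
entry J[2][1] = -1.0000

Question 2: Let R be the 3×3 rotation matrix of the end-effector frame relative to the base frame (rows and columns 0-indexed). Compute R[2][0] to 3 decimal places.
1.000

End-effector x-axis (col 0 of R) = (-0.0000,0.0000,1.0000)
R[2][0] = 1.0000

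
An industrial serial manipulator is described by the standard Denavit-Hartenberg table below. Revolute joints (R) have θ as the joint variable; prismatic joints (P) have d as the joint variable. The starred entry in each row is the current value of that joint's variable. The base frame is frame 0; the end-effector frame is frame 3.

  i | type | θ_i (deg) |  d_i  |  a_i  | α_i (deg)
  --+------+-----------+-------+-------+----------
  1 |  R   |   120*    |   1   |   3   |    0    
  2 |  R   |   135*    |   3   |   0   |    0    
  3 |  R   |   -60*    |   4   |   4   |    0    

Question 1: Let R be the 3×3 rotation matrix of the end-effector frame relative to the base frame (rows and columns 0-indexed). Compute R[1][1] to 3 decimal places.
End-effector y-axis (col 1 of R) = (0.2588,-0.9659,0.0000)
R[1][1] = -0.9659

-0.966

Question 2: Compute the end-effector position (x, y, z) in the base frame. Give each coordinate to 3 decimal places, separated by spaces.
-5.364 1.563 8.000

after link 1: o_1 = (-1.5000, 2.5981, 1.0000)
after link 2: o_2 = (-1.5000, 2.5981, 4.0000)
after link 3: o_3 = (-5.3637, 1.5628, 8.0000)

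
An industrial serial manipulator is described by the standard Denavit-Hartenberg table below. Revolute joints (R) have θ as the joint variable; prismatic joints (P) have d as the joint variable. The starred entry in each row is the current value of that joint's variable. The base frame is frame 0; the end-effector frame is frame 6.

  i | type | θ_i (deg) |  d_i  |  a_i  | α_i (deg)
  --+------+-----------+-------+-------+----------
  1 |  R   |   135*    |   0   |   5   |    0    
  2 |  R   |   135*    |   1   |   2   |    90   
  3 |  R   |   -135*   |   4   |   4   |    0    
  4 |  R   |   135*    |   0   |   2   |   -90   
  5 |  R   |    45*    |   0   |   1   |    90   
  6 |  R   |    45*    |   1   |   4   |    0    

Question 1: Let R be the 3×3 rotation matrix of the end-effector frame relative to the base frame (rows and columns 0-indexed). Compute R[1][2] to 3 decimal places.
-0.707

End-effector z-axis (col 2 of R) = (-0.7071,-0.7071,0.0000)
R[1][2] = -0.7071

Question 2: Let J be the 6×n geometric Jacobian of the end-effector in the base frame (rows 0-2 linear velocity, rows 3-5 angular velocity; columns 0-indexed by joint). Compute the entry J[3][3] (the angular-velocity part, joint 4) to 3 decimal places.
-1.000

axis z_3 = (-1.0000,0.0000,0.0000); lever o_n−o_3 = (2.0000,-5.4142,2.8284)
cross product → J_v[:, 3] = (0.0000,2.8284,5.4142)
J_ω[:, 3] = z_3
entry J[3][3] = -1.0000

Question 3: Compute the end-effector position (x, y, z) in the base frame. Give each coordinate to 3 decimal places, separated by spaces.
-5.536 -1.050 1.000

after link 1: o_1 = (-3.5355, 3.5355, 0.0000)
after link 2: o_2 = (-3.5355, 1.5355, 1.0000)
after link 3: o_3 = (-7.5355, 4.3640, -1.8284)
after link 4: o_4 = (-7.5355, 2.3640, -1.8284)
after link 5: o_5 = (-6.8284, 1.6569, -1.8284)
after link 6: o_6 = (-5.5355, -1.0503, 1.0000)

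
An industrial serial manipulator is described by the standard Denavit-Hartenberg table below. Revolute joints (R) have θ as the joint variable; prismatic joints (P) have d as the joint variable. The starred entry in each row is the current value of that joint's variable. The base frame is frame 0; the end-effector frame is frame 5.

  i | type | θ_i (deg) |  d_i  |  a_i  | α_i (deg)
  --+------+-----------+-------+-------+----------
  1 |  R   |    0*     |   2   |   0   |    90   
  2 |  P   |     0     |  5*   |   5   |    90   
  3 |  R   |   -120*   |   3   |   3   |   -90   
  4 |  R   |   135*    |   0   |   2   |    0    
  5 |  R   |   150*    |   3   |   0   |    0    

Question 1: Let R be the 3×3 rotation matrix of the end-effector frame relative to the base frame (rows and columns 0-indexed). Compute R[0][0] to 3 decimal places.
-0.129

End-effector x-axis (col 0 of R) = (-0.1294,0.2241,-0.9659)
R[0][0] = -0.1294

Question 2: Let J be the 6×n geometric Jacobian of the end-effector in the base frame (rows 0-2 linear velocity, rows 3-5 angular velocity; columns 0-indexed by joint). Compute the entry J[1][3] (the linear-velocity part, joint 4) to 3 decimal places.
axis z_3 = (0.8660,0.5000,-0.0000); lever o_n−o_3 = (3.3052,0.2753,1.4142)
cross product → J_v[:, 3] = (0.7071,-1.2247,-1.4142)
J_ω[:, 3] = z_3
entry J[1][3] = -1.2247

-1.225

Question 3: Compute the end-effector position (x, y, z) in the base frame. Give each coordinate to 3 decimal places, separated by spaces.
6.805 -2.127 0.414

after link 1: o_1 = (0.0000, 0.0000, 2.0000)
after link 2: o_2 = (5.0000, -5.0000, 2.0000)
after link 3: o_3 = (3.5000, -2.4019, -1.0000)
after link 4: o_4 = (4.2071, -3.6267, 0.4142)
after link 5: o_5 = (6.8052, -2.1267, 0.4142)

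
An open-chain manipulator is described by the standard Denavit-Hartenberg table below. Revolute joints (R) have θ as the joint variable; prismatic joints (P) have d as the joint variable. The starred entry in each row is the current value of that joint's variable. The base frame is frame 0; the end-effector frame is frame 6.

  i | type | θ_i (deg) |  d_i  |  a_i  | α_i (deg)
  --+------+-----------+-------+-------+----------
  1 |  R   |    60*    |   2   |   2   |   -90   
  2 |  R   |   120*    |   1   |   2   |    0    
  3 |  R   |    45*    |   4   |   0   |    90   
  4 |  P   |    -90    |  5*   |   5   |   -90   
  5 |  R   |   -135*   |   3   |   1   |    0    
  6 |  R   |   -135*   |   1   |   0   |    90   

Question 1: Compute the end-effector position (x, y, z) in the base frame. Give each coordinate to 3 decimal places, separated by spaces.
-1.306 -0.847 -6.280

after link 1: o_1 = (1.0000, 1.7321, 2.0000)
after link 2: o_2 = (-0.3660, 1.3660, 0.2679)
after link 3: o_3 = (-3.8301, 3.3660, 0.2679)
after link 4: o_4 = (1.1470, 1.9867, -4.5617)
after link 5: o_5 = (-0.8227, -0.0108, -6.0211)
after link 6: o_6 = (-1.3057, -0.8473, -6.2800)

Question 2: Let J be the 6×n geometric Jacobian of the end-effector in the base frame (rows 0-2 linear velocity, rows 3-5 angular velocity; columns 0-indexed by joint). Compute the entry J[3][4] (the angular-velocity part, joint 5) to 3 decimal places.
-0.483

axis z_4 = (-0.4830,-0.8365,-0.2588); lever o_n−o_4 = (-2.4527,-2.8340,-1.7183)
cross product → J_v[:, 4] = (0.7039,-0.1951,-0.6830)
J_ω[:, 4] = z_4
entry J[3][4] = -0.4830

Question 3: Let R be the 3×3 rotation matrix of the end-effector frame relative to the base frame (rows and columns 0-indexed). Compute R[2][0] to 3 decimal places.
0.966

End-effector x-axis (col 0 of R) = (-0.1294,-0.2241,0.9659)
R[2][0] = 0.9659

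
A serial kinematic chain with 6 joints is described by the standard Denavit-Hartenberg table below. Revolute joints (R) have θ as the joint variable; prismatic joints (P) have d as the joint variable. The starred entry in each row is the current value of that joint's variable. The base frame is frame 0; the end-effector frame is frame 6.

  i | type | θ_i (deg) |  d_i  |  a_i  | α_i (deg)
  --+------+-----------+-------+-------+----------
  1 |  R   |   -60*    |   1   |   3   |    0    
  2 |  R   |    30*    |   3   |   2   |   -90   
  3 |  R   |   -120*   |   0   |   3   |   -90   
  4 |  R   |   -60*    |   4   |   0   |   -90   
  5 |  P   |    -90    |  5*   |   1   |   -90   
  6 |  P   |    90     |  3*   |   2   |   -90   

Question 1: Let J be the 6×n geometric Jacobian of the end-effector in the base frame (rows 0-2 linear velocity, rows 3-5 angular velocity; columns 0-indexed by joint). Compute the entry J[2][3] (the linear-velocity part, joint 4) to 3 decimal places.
axis z_3 = (0.7500,-0.4330,0.5000); lever o_n−o_3 = (2.5245,-0.1896,6.0490)
cross product → J_v[:, 3] = (-2.5245,-3.2745,0.9510)
J_ω[:, 3] = z_3
entry J[2][3] = 0.9510

0.951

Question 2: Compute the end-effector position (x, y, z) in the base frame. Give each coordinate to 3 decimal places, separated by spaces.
4.458 -3.038 12.647

after link 1: o_1 = (1.5000, -2.5981, 1.0000)
after link 2: o_2 = (3.2321, -3.5981, 4.0000)
after link 3: o_3 = (1.9330, -2.8481, 6.5981)
after link 4: o_4 = (4.9330, -4.5801, 8.5981)
after link 5: o_5 = (2.5580, -6.0957, 12.8481)
after link 6: o_6 = (4.4575, -3.0377, 12.6471)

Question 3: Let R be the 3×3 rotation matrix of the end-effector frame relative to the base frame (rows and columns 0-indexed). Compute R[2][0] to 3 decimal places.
-0.750

End-effector x-axis (col 0 of R) = (0.6250,0.2165,-0.7500)
R[2][0] = -0.7500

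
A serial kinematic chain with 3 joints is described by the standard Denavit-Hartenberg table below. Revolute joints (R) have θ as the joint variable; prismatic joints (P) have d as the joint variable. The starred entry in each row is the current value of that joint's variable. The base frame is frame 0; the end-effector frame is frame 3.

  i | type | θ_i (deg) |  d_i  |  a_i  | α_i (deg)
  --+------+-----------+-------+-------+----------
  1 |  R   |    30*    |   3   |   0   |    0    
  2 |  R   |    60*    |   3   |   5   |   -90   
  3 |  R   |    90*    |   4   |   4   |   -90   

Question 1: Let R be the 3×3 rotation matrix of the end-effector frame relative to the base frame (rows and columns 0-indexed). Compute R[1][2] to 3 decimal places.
-1.000

End-effector z-axis (col 2 of R) = (-0.0000,-1.0000,-0.0000)
R[1][2] = -1.0000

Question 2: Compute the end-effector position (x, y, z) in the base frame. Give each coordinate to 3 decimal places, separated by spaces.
-4.000 5.000 2.000

after link 1: o_1 = (0.0000, 0.0000, 3.0000)
after link 2: o_2 = (0.0000, 5.0000, 6.0000)
after link 3: o_3 = (-4.0000, 5.0000, 2.0000)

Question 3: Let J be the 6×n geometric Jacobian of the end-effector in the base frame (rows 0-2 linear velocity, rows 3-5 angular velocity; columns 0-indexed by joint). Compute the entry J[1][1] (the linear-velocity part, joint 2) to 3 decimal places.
-4.000

axis z_1 = (0.0000,0.0000,1.0000); lever o_n−o_1 = (-4.0000,5.0000,-1.0000)
cross product → J_v[:, 1] = (-5.0000,-4.0000,0.0000)
J_ω[:, 1] = z_1
entry J[1][1] = -4.0000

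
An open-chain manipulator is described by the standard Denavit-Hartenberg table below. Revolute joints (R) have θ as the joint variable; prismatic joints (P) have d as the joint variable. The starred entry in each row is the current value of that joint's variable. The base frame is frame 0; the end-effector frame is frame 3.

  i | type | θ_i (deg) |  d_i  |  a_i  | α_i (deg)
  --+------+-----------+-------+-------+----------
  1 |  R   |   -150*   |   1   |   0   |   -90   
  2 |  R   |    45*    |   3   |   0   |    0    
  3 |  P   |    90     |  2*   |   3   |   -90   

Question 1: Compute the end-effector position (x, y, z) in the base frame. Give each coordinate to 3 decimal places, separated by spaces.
after link 1: o_1 = (0.0000, 0.0000, 1.0000)
after link 2: o_2 = (1.5000, -2.5981, 1.0000)
after link 3: o_3 = (4.3371, -3.2695, -1.1213)

4.337 -3.269 -1.121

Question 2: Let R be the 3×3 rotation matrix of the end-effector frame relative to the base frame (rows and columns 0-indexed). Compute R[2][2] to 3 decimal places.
End-effector z-axis (col 2 of R) = (0.6124,0.3536,0.7071)
R[2][2] = 0.7071

0.707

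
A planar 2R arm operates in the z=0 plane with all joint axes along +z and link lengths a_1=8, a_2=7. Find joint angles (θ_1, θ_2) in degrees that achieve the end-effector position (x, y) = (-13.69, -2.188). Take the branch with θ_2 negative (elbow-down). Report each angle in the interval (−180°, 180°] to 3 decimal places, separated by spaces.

-150.004 -44.995

cos θ_2 = (192.2034−8²−7²)/(2·8·7) = 0.7072; θ_2 = -44.9946° (elbow-down)
β = atan2(-2.1880,-13.6900) = -170.9195°; ψ = atan2(-4.9493,12.9502) = -20.9157°
θ_1 = β − ψ = -150.0038°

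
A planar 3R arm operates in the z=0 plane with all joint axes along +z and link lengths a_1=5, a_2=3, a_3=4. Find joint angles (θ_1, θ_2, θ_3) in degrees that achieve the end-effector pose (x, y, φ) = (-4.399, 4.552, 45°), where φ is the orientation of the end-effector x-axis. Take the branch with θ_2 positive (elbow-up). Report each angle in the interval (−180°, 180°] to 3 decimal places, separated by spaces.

149.992 45.018 -150.011

wrist centre = target − a_3·(cos φ, sin φ) = (-7.2274, 1.7236)
cos θ_2 = (55.2064−5²−3²)/(2·5·3) = 0.7069; θ_2 = 45.0184° (elbow-up)
β = atan2(1.7236,-7.2274) = 166.5868°; ψ = atan2(2.1220,7.1206) = 16.5944°
θ_1 = β − ψ = 149.9924°
θ_3 = φ − θ_1 − θ_2 = -150.0108° (wrapped to (-180°,180°])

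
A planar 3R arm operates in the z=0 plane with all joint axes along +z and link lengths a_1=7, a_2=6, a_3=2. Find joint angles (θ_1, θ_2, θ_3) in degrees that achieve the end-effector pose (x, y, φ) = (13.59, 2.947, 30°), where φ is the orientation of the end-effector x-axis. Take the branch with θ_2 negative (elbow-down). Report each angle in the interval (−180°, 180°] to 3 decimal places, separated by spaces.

29.997 -44.995 44.998

wrist centre = target − a_3·(cos φ, sin φ) = (11.8579, 1.9470)
cos θ_2 = (144.4018−7²−6²)/(2·7·6) = 0.7072; θ_2 = -44.9954° (elbow-down)
β = atan2(1.9470,11.8579) = 9.3244°; ψ = atan2(-4.2423,11.2430) = -20.6729°
θ_1 = β − ψ = 29.9973°
θ_3 = φ − θ_1 − θ_2 = 44.9980° (wrapped to (-180°,180°])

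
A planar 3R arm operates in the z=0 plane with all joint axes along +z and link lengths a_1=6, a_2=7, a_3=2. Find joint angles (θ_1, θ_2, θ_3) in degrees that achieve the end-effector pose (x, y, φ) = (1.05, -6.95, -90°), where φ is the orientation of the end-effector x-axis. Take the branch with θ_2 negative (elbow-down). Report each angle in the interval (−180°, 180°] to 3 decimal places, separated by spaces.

wrist centre = target − a_3·(cos φ, sin φ) = (1.0500, -4.9500)
cos θ_2 = (25.6050−6²−7²)/(2·6·7) = -0.7071; θ_2 = -134.9981° (elbow-down)
β = atan2(-4.9500,1.0500) = -78.0239°; ψ = atan2(-4.9499,1.0504) = -78.0190°
θ_1 = β − ψ = -0.0048°
θ_3 = φ − θ_1 − θ_2 = 45.0029° (wrapped to (-180°,180°])

-0.005 -134.998 45.003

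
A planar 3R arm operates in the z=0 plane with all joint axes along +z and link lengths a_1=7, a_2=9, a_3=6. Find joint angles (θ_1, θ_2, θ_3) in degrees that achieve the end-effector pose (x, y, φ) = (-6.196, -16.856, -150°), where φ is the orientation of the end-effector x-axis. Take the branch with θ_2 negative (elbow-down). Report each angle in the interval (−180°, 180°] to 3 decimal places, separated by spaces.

-59.996 -60.006 -29.998

wrist centre = target − a_3·(cos φ, sin φ) = (-0.9998, -13.8560)
cos θ_2 = (192.9884−7²−9²)/(2·7·9) = 0.4999; θ_2 = -60.0061° (elbow-down)
β = atan2(-13.8560,-0.9998) = -94.1273°; ψ = atan2(-7.7947,11.4992) = -34.1314°
θ_1 = β − ψ = -59.9960°
θ_3 = φ − θ_1 − θ_2 = -29.9980° (wrapped to (-180°,180°])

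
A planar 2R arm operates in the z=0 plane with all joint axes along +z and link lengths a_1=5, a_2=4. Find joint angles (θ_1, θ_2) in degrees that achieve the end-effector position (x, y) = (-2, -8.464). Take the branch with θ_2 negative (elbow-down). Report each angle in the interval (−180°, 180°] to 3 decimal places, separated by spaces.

-89.998 -30.005

cos θ_2 = (75.6393−5²−4²)/(2·5·4) = 0.8660; θ_2 = -30.0049° (elbow-down)
β = atan2(-8.4640,-2.0000) = -103.2948°; ψ = atan2(-2.0003,8.4639) = -13.2969°
θ_1 = β − ψ = -89.9980°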